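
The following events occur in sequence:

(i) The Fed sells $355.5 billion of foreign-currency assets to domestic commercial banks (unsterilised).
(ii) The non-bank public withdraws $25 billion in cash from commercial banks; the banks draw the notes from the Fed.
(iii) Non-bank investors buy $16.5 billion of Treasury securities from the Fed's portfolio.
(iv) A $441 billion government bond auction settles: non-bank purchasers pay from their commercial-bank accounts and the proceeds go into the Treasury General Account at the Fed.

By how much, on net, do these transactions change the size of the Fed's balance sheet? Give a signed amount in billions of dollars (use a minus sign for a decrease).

-$372 billion

FX sale $355.5 billion: a Fed asset is shed → −$355.5B.
Currency withdrawal $25 billion: only the composition of liabilities changes → 0.
Asset sale (to non-banks) $16.5 billion: a Fed asset is shed → −$16.5B.
Government account inflow $441 billion: only the composition of liabilities changes → 0.
Net: −355.5 + 0 − 16.5 + 0 = -$372 billion.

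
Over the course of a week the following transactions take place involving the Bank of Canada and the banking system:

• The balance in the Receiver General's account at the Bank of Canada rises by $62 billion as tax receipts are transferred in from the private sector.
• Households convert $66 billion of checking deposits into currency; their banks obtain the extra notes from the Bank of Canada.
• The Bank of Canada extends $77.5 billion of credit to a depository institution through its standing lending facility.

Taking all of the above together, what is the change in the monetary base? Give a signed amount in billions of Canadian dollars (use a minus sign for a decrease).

+$15.5 billion

Government account inflow $62 billion: reserves shift to a non-base liability → −$62B.
Currency withdrawal $66 billion: just a shift between currency and reserves — both are base money → 0.
Discount-window loan $77.5 billion: Bank of Canada balance sheet expands → +$77.5B.
Net: −62 + 0 + 77.5 = +$15.5 billion.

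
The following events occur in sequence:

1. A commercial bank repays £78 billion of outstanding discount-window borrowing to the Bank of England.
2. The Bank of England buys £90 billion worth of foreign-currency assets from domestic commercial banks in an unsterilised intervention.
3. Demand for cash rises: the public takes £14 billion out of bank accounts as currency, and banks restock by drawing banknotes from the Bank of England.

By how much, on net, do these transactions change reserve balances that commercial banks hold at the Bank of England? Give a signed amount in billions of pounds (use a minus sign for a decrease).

Bank of England balance sheet:
  Assets:      Loans to banks −£78B, Foreign assets +£90B
  Liabilities: Bank reserves −£2B, Currency in circulation +£14B
Commercial banking system:
  Assets:      Reserves at CB −£2B, Foreign assets −£90B
  Liabilities: Checkable deposits −£14B, Borrowings from CB −£78B
So the change in reserve balances that commercial banks hold at the Bank of England is -£2 billion.

-£2 billion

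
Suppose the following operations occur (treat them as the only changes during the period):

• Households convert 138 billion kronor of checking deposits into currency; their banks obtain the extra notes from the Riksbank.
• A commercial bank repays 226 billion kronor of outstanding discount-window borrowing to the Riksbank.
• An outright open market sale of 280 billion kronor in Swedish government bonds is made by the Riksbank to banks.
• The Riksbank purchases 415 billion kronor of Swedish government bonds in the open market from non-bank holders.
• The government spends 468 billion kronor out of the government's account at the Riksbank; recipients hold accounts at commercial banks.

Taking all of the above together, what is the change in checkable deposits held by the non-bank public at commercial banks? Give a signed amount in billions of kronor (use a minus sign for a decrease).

+745 billion

Riksbank balance sheet:
  Assets:      Securities +135B, Loans to banks −226B
  Liabilities: Bank reserves +239B, Currency in circulation +138B, Government deposits −468B
Commercial banking system:
  Assets:      Reserves at CB +239B, Securities +280B
  Liabilities: Checkable deposits +745B, Borrowings from CB −226B
So the change in checkable deposits held by the non-bank public at commercial banks is +745 billion.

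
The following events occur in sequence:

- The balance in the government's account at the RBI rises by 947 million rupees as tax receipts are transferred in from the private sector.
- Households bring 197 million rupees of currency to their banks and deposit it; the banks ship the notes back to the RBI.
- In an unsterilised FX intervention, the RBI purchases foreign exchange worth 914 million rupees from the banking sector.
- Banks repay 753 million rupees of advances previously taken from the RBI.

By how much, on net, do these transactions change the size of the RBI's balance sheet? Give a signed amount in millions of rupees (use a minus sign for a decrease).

+161 million

Government account inflow 947 million rupees: only the composition of liabilities changes → 0.
Currency deposit 197 million rupees: only the composition of liabilities changes → 0.
FX purchase 914 million rupees: an RBI asset is acquired → +914M.
Discount-window repayment 753 million rupees: an RBI asset is shed → −753M.
Net: 0 + 0 + 914 − 753 = +161 million.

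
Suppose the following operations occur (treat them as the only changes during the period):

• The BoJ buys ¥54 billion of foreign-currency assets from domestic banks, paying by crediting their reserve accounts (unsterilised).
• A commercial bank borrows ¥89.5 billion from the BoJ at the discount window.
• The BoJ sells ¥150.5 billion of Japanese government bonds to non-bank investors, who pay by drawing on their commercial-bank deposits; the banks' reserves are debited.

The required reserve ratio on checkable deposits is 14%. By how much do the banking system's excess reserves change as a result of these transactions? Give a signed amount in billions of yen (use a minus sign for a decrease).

+¥14.07 billion

FX purchase ¥54 billion: reserves +¥54B, deposits 0.
Discount-window loan ¥89.5 billion: reserves +¥89.5B, deposits 0.
Asset sale (to non-banks) ¥150.5 billion: reserves −¥150.5B, deposits −¥150.5B.
Totals: Δreserves = −¥7B, Δdeposits = −¥150.5B.
Δrequired reserves = 14% × −¥150.5B = −¥21.07B.
Δexcess reserves = Δreserves − Δrequired = −¥7B − (−¥21.07B) = +¥14.07 billion.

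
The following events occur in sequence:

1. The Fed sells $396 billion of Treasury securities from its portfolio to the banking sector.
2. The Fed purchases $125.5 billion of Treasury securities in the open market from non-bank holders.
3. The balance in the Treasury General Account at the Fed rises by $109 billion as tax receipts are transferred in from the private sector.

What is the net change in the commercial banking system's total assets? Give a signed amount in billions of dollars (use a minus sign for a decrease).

Fed balance sheet:
  Assets:      Securities −$270.5B
  Liabilities: Bank reserves −$379.5B, Government deposits +$109B
Commercial banking system:
  Assets:      Reserves at CB −$379.5B, Securities +$396B
  Liabilities: Checkable deposits +$16.5B
Change in total bank assets = +$16.5 billion.

+$16.5 billion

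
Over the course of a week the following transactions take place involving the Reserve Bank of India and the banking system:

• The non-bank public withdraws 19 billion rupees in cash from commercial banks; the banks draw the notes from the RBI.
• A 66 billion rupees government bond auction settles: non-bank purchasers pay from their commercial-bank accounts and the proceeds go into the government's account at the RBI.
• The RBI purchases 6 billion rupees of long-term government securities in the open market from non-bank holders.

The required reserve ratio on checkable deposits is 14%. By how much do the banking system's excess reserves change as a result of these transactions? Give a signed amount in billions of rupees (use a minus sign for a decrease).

Currency withdrawal 19 billion rupees: reserves −19B, deposits −19B.
Government account inflow 66 billion rupees: reserves −66B, deposits −66B.
Asset purchase (from non-banks) 6 billion rupees: reserves +6B, deposits +6B.
Totals: Δreserves = −79B, Δdeposits = −79B.
Δrequired reserves = 14% × −79B = −11.06B.
Δexcess reserves = Δreserves − Δrequired = −79B − (−11.06B) = -67.94 billion.

-67.94 billion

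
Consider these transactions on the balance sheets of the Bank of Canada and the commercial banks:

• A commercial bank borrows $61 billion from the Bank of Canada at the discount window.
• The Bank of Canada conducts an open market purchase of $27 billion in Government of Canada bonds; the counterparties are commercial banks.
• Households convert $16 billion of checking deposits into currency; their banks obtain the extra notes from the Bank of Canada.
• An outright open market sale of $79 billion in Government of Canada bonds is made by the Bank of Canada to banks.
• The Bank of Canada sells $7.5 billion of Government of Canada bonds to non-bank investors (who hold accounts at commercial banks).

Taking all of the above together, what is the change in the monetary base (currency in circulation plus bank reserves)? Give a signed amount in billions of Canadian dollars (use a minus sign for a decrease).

+$1.5 billion

Bank of Canada balance sheet:
  Assets:      Securities −$59.5B, Loans to banks +$61B
  Liabilities: Bank reserves −$14.5B, Currency in circulation +$16B
Commercial banking system:
  Assets:      Reserves at CB −$14.5B, Securities +$52B
  Liabilities: Checkable deposits −$23.5B, Borrowings from CB +$61B
Monetary base = currency + reserves: +$16B + (−$14.5B) = +$1.5 billion.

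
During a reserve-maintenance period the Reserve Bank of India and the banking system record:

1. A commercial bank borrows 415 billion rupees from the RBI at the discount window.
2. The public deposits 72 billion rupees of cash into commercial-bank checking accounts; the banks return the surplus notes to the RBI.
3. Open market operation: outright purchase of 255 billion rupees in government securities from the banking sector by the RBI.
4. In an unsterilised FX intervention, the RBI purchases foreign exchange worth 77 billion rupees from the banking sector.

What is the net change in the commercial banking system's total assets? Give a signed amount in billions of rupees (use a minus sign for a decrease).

Discount-window loan 415 billion rupees: bank balance sheets expand → +415B.
Currency deposit 72 billion rupees: bank balance sheets expand → +72B.
OMO purchase (from banks) 255 billion rupees: just an asset swap on bank balance sheets → 0.
FX purchase 77 billion rupees: just an asset swap on bank balance sheets → 0.
Net: 415 + 72 + 0 + 0 = +487 billion.

+487 billion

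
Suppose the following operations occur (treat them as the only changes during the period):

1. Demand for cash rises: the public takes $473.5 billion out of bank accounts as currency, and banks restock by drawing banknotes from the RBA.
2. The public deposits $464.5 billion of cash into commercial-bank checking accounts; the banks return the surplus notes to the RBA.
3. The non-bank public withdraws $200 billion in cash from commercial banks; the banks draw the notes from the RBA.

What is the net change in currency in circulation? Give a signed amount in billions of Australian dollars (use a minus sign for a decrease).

RBA balance sheet:
  Assets:      no change
  Liabilities: Bank reserves −$209B, Currency in circulation +$209B
So the change in currency in circulation is +$209 billion.

+$209 billion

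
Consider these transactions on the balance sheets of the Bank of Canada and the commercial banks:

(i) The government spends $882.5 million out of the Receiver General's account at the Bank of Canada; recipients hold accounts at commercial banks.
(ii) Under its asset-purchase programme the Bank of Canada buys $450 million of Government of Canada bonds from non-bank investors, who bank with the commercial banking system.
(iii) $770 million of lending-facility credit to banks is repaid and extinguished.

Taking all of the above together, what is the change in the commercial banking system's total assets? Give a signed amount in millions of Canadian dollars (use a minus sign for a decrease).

Bank of Canada balance sheet:
  Assets:      Securities +$450M, Loans to banks −$770M
  Liabilities: Bank reserves +$562.5M, Government deposits −$882.5M
Commercial banking system:
  Assets:      Reserves at CB +$562.5M
  Liabilities: Checkable deposits +$1332.5M, Borrowings from CB −$770M
Change in total bank assets = +$562.5 million.

+$562.5 million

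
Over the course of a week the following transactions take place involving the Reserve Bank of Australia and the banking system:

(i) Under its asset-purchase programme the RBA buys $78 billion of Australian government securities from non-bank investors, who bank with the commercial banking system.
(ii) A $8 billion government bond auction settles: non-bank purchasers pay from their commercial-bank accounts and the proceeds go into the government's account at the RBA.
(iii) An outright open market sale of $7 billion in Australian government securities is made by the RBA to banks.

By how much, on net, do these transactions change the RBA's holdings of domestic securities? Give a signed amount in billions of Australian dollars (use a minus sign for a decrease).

Asset purchase (from non-banks) $78 billion: securities added to the RBA's portfolio → +$78B.
Government account inflow $8 billion: the RBA's securities portfolio is untouched → 0.
OMO sale (to banks) $7 billion: securities removed from the RBA's portfolio → −$7B.
Net: 78 + 0 − 7 = +$71 billion.

+$71 billion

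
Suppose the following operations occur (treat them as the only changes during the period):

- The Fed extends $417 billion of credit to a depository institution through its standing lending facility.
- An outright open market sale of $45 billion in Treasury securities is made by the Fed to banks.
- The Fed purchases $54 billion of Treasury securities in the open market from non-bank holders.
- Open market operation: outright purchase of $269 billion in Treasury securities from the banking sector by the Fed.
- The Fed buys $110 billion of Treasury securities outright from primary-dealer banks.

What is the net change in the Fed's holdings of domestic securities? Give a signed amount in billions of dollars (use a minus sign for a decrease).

+$388 billion

Fed balance sheet:
  Assets:      Securities +$388B, Loans to banks +$417B
  Liabilities: Bank reserves +$805B
Commercial banking system:
  Assets:      Reserves at CB +$805B, Securities −$334B
  Liabilities: Checkable deposits +$54B, Borrowings from CB +$417B
So the change in the Fed's holdings of domestic securities is +$388 billion.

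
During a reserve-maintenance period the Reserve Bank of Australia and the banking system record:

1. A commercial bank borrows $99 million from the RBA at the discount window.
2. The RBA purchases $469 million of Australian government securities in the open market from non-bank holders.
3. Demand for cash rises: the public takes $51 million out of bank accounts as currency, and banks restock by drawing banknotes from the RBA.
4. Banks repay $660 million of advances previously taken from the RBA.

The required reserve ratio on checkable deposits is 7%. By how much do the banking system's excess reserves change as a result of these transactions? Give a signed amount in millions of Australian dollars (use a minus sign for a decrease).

Discount-window loan $99 million: reserves +$99M, deposits 0.
Asset purchase (from non-banks) $469 million: reserves +$469M, deposits +$469M.
Currency withdrawal $51 million: reserves −$51M, deposits −$51M.
Discount-window repayment $660 million: reserves −$660M, deposits 0.
Totals: Δreserves = −$143M, Δdeposits = +$418M.
Δrequired reserves = 7% × +$418M = +$29.26M.
Δexcess reserves = Δreserves − Δrequired = −$143M − (+$29.26M) = -$172.26 million.

-$172.26 million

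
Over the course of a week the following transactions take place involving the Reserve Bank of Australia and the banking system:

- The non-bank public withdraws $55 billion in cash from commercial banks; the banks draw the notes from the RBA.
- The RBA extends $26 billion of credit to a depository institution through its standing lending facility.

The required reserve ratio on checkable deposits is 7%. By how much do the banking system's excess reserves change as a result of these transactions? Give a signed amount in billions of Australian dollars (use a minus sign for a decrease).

-$25.15 billion

Currency withdrawal $55 billion: reserves −$55B, deposits −$55B.
Discount-window loan $26 billion: reserves +$26B, deposits 0.
Totals: Δreserves = −$29B, Δdeposits = −$55B.
Δrequired reserves = 7% × −$55B = −$3.85B.
Δexcess reserves = Δreserves − Δrequired = −$29B − (−$3.85B) = -$25.15 billion.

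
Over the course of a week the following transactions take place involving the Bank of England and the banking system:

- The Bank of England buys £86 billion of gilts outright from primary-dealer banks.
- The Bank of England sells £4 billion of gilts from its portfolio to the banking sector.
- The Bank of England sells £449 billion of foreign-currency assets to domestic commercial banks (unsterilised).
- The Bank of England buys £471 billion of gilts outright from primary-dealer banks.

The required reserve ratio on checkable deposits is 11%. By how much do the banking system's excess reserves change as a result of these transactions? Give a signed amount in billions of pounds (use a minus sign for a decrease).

OMO purchase (from banks) £86 billion: reserves +£86B, deposits 0.
OMO sale (to banks) £4 billion: reserves −£4B, deposits 0.
FX sale £449 billion: reserves −£449B, deposits 0.
OMO purchase (from banks) £471 billion: reserves +£471B, deposits 0.
Totals: Δreserves = +£104B, Δdeposits = 0.
Δrequired reserves = 11% × 0 = 0.
Δexcess reserves = Δreserves − Δrequired = +£104B − (0) = +£104 billion.

+£104 billion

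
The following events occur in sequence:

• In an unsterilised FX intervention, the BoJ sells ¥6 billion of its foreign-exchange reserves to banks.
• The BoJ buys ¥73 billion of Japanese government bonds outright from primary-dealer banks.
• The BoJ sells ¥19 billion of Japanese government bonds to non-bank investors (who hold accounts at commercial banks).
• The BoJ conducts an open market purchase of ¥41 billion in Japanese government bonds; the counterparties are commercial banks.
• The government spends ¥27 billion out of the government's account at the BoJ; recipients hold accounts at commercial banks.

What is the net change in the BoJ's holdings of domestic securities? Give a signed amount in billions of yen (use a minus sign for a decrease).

+¥95 billion

BoJ balance sheet:
  Assets:      Securities +¥95B, Foreign assets −¥6B
  Liabilities: Bank reserves +¥116B, Government deposits −¥27B
Commercial banking system:
  Assets:      Reserves at CB +¥116B, Securities −¥114B, Foreign assets +¥6B
  Liabilities: Checkable deposits +¥8B
So the change in the BoJ's holdings of domestic securities is +¥95 billion.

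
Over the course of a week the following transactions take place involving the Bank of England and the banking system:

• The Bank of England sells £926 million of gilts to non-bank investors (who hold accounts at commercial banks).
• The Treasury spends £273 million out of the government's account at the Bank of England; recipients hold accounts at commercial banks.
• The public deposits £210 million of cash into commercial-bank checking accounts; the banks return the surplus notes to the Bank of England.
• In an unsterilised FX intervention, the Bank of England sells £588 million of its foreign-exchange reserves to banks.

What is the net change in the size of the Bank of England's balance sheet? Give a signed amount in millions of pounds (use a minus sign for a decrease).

-£1514 million

Asset sale (to non-banks) £926 million: a Bank of England asset is shed → −£926M.
Government spending £273 million: only the composition of liabilities changes → 0.
Currency deposit £210 million: only the composition of liabilities changes → 0.
FX sale £588 million: a Bank of England asset is shed → −£588M.
Net: −926 + 0 + 0 − 588 = -£1514 million.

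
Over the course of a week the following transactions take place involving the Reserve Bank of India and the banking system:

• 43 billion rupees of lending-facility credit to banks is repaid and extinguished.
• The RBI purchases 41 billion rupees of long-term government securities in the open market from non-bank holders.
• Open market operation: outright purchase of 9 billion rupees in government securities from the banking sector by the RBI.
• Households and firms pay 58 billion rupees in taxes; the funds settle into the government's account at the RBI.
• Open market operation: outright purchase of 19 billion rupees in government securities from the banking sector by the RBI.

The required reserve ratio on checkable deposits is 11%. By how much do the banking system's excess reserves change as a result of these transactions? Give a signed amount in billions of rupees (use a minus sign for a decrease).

-30.13 billion

Discount-window repayment 43 billion rupees: reserves −43B, deposits 0.
Asset purchase (from non-banks) 41 billion rupees: reserves +41B, deposits +41B.
OMO purchase (from banks) 9 billion rupees: reserves +9B, deposits 0.
Government account inflow 58 billion rupees: reserves −58B, deposits −58B.
OMO purchase (from banks) 19 billion rupees: reserves +19B, deposits 0.
Totals: Δreserves = −32B, Δdeposits = −17B.
Δrequired reserves = 11% × −17B = −1.87B.
Δexcess reserves = Δreserves − Δrequired = −32B − (−1.87B) = -30.13 billion.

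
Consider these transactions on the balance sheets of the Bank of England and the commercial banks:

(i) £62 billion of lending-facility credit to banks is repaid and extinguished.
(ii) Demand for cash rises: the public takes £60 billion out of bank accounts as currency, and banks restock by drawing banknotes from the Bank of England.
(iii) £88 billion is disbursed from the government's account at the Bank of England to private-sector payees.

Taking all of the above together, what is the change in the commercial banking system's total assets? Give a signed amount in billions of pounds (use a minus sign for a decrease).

-£34 billion

Bank of England balance sheet:
  Assets:      Loans to banks −£62B
  Liabilities: Bank reserves −£34B, Currency in circulation +£60B, Government deposits −£88B
Commercial banking system:
  Assets:      Reserves at CB −£34B
  Liabilities: Checkable deposits +£28B, Borrowings from CB −£62B
Change in total bank assets = -£34 billion.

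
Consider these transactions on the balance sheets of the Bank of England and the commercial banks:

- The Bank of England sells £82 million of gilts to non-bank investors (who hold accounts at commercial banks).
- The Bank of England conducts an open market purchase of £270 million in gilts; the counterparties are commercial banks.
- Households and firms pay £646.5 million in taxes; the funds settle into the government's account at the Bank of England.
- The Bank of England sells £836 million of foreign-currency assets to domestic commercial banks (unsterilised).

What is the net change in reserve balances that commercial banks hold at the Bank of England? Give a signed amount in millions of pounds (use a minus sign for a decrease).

Asset sale (to non-banks) £82 million: the non-bank buyers' banks settle from reserves → −£82M.
OMO purchase (from banks) £270 million: the Bank of England pays by crediting reserve accounts → +£270M.
Government account inflow £646.5 million: funds move from bank reserves into the government account → −£646.5M.
FX sale £836 million: the buying banks pay out of their reserve balances → −£836M.
Net: −82 + 270 − 646.5 − 836 = -£1294.5 million.

-£1294.5 million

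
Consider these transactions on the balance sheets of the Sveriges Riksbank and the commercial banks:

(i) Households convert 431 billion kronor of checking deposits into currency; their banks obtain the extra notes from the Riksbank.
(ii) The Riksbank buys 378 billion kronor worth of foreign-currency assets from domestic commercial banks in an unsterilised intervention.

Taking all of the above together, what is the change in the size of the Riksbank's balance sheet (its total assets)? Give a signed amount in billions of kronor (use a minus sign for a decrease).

Currency withdrawal 431 billion kronor: only the composition of liabilities changes → 0.
FX purchase 378 billion kronor: a Riksbank asset is acquired → +378B.
Net: 0 + 378 = +378 billion.

+378 billion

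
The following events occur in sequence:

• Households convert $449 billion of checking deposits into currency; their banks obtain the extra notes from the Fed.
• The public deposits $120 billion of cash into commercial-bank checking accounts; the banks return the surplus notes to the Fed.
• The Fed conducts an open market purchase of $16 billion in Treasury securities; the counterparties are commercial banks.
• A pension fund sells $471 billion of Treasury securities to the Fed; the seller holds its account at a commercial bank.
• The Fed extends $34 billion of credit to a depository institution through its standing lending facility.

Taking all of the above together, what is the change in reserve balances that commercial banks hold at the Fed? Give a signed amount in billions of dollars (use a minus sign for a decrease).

+$192 billion

Fed balance sheet:
  Assets:      Securities +$487B, Loans to banks +$34B
  Liabilities: Bank reserves +$192B, Currency in circulation +$329B
So the change in reserve balances that commercial banks hold at the Fed is +$192 billion.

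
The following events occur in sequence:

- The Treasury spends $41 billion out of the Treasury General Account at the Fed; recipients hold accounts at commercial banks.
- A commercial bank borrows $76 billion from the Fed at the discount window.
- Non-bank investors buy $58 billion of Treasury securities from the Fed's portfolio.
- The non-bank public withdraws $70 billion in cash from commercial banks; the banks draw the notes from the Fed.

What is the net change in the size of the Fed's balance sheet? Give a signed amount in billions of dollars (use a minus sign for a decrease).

Government spending $41 billion: only the composition of liabilities changes → 0.
Discount-window loan $76 billion: a Fed asset is acquired → +$76B.
Asset sale (to non-banks) $58 billion: a Fed asset is shed → −$58B.
Currency withdrawal $70 billion: only the composition of liabilities changes → 0.
Net: 0 + 76 − 58 + 0 = +$18 billion.

+$18 billion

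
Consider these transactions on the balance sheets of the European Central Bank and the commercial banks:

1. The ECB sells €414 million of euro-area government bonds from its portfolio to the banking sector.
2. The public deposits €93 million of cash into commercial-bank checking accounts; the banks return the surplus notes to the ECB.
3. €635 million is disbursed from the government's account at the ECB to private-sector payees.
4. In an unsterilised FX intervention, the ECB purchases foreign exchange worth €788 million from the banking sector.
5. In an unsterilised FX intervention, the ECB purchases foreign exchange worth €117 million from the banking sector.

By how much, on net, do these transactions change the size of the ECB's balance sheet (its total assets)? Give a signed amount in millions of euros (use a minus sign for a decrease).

+€491 million

OMO sale (to banks) €414 million: an ECB asset is shed → −€414M.
Currency deposit €93 million: only the composition of liabilities changes → 0.
Government spending €635 million: only the composition of liabilities changes → 0.
FX purchase €788 million: an ECB asset is acquired → +€788M.
FX purchase €117 million: an ECB asset is acquired → +€117M.
Net: −414 + 0 + 0 + 788 + 117 = +€491 million.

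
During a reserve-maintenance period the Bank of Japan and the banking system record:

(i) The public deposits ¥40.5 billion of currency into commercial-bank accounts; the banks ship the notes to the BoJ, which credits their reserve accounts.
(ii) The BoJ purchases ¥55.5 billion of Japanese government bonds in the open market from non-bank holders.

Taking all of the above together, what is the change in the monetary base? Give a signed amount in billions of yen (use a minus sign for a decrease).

+¥55.5 billion

Currency deposit ¥40.5 billion: just a shift between currency and reserves — both are base money → 0.
Asset purchase (from non-banks) ¥55.5 billion: BoJ balance sheet expands → +¥55.5B.
Net: 0 + 55.5 = +¥55.5 billion.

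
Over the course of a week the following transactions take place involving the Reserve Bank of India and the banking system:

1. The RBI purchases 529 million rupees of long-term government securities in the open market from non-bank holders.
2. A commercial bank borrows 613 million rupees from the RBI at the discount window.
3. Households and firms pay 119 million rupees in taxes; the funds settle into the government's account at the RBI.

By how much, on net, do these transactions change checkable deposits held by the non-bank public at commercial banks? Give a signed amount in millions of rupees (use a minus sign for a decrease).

Asset purchase (from non-banks) 529 million rupees: non-bank counterparties' bank balances rise → +529M.
Discount-window loan 613 million rupees: the counterparty is a bank, so public deposits are unchanged → 0.
Government account inflow 119 million rupees: non-bank counterparties' bank balances fall → −119M.
Net: 529 + 0 − 119 = +410 million.

+410 million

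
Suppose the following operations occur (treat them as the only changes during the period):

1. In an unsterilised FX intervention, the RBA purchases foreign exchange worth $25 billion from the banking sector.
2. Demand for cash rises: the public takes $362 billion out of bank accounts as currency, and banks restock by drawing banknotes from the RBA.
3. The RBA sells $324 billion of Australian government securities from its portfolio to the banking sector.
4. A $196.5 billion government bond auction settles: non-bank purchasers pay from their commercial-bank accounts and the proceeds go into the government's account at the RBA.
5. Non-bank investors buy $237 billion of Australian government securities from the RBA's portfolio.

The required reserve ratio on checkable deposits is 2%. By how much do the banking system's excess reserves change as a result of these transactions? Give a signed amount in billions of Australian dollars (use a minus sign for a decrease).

-$1078.59 billion

FX purchase $25 billion: reserves +$25B, deposits 0.
Currency withdrawal $362 billion: reserves −$362B, deposits −$362B.
OMO sale (to banks) $324 billion: reserves −$324B, deposits 0.
Government account inflow $196.5 billion: reserves −$196.5B, deposits −$196.5B.
Asset sale (to non-banks) $237 billion: reserves −$237B, deposits −$237B.
Totals: Δreserves = −$1094.5B, Δdeposits = −$795.5B.
Δrequired reserves = 2% × −$795.5B = −$15.91B.
Δexcess reserves = Δreserves − Δrequired = −$1094.5B − (−$15.91B) = -$1078.59 billion.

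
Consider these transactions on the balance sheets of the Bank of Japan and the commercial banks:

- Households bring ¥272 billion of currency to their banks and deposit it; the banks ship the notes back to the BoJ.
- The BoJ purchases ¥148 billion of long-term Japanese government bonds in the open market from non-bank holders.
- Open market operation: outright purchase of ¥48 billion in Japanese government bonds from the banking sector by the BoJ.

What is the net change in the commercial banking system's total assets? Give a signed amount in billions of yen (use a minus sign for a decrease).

+¥420 billion

Currency deposit ¥272 billion: bank balance sheets expand → +¥272B.
Asset purchase (from non-banks) ¥148 billion: bank balance sheets expand → +¥148B.
OMO purchase (from banks) ¥48 billion: just an asset swap on bank balance sheets → 0.
Net: 272 + 148 + 0 = +¥420 billion.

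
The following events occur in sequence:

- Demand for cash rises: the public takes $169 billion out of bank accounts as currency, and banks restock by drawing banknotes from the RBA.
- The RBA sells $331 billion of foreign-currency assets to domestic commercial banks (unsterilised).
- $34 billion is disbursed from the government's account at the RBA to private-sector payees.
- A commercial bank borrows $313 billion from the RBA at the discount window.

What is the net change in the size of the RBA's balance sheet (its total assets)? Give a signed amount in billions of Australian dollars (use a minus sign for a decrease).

RBA balance sheet:
  Assets:      Loans to banks +$313B, Foreign assets −$331B
  Liabilities: Bank reserves −$153B, Currency in circulation +$169B, Government deposits −$34B
Change in total RBA assets = -$18 billion.

-$18 billion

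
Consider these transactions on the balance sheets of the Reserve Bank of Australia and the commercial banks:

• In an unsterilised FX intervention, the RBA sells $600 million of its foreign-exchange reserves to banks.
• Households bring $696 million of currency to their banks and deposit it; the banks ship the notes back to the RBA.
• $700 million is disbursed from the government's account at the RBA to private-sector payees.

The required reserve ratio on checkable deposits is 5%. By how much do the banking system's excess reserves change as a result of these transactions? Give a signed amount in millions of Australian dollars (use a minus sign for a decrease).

FX sale $600 million: reserves −$600M, deposits 0.
Currency deposit $696 million: reserves +$696M, deposits +$696M.
Government spending $700 million: reserves +$700M, deposits +$700M.
Totals: Δreserves = +$796M, Δdeposits = +$1396M.
Δrequired reserves = 5% × +$1396M = +$69.8M.
Δexcess reserves = Δreserves − Δrequired = +$796M − (+$69.8M) = +$726.2 million.

+$726.2 million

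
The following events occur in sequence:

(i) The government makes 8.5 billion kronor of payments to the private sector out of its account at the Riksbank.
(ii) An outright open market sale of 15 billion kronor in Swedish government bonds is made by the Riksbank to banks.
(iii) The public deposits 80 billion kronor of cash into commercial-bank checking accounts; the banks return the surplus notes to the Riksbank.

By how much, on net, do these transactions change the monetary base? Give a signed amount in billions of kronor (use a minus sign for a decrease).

-6.5 billion

Riksbank balance sheet:
  Assets:      Securities −15B
  Liabilities: Bank reserves +73.5B, Currency in circulation −80B, Government deposits −8.5B
Commercial banking system:
  Assets:      Reserves at CB +73.5B, Securities +15B
  Liabilities: Checkable deposits +88.5B
Monetary base = currency + reserves: −80B + (+73.5B) = -6.5 billion.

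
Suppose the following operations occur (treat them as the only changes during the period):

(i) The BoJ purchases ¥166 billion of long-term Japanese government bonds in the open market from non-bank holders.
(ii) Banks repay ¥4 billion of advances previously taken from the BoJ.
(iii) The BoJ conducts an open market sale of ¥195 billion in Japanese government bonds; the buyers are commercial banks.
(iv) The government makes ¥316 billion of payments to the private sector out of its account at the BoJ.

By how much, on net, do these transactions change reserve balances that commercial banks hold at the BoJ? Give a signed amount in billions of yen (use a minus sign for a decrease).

Asset purchase (from non-banks) ¥166 billion: the BoJ pays by crediting reserve accounts → +¥166B.
Discount-window repayment ¥4 billion: repayment is debited from reserves → −¥4B.
OMO sale (to banks) ¥195 billion: the buying banks pay out of their reserve balances → −¥195B.
Government spending ¥316 billion: government payments flow into bank reserve accounts → +¥316B.
Net: 166 − 4 − 195 + 316 = +¥283 billion.

+¥283 billion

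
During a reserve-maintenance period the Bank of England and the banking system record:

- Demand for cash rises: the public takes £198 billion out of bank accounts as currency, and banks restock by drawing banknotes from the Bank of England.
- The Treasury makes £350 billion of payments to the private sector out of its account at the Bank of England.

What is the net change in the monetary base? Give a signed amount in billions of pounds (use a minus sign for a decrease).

+£350 billion

Currency withdrawal £198 billion: just a shift between currency and reserves — both are base money → 0.
Government spending £350 billion: a non-base liability converts back to reserves → +£350B.
Net: 0 + 350 = +£350 billion.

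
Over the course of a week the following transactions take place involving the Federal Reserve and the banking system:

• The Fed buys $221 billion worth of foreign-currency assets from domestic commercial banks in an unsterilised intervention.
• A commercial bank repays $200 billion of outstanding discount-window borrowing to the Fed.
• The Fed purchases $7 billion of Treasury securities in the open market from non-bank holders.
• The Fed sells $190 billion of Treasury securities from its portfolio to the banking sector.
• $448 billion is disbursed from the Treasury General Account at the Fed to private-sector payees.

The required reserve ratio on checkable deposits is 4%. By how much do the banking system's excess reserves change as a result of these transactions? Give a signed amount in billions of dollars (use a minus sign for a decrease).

FX purchase $221 billion: reserves +$221B, deposits 0.
Discount-window repayment $200 billion: reserves −$200B, deposits 0.
Asset purchase (from non-banks) $7 billion: reserves +$7B, deposits +$7B.
OMO sale (to banks) $190 billion: reserves −$190B, deposits 0.
Government spending $448 billion: reserves +$448B, deposits +$448B.
Totals: Δreserves = +$286B, Δdeposits = +$455B.
Δrequired reserves = 4% × +$455B = +$18.2B.
Δexcess reserves = Δreserves − Δrequired = +$286B − (+$18.2B) = +$267.8 billion.

+$267.8 billion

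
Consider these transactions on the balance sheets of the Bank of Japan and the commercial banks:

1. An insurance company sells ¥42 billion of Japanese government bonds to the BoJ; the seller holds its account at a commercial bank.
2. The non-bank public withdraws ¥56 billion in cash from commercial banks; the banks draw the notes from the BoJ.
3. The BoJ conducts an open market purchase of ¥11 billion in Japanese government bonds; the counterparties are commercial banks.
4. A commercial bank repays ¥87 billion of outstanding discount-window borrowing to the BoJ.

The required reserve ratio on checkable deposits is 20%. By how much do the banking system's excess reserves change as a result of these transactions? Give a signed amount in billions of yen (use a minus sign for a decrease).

-¥87.2 billion

Asset purchase (from non-banks) ¥42 billion: reserves +¥42B, deposits +¥42B.
Currency withdrawal ¥56 billion: reserves −¥56B, deposits −¥56B.
OMO purchase (from banks) ¥11 billion: reserves +¥11B, deposits 0.
Discount-window repayment ¥87 billion: reserves −¥87B, deposits 0.
Totals: Δreserves = −¥90B, Δdeposits = −¥14B.
Δrequired reserves = 20% × −¥14B = −¥2.8B.
Δexcess reserves = Δreserves − Δrequired = −¥90B − (−¥2.8B) = -¥87.2 billion.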